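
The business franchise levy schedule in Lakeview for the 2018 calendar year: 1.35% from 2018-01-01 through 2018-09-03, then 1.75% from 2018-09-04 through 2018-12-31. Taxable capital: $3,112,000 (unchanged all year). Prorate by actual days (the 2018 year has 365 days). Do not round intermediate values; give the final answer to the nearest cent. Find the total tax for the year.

2018-01-01 to 2018-09-03: 246 days at 1.35% → $3,112,000 × 1.35% × 246/365 = $28,314.9370
2018-09-04 to 2018-12-31: 119 days at 1.75% → $3,112,000 × 1.75% × 119/365 = $17,755.4521
Total = $46,070.3890

$46,070.39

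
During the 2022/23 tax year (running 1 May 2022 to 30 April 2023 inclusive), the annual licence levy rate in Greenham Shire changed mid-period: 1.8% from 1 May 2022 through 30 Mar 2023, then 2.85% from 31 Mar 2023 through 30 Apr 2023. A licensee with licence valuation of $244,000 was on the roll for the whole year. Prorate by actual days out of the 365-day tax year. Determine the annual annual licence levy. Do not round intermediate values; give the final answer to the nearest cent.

1 May 2022 – 30 Mar 2023: 334 days at 1.8% → $244,000 × 1.8% × 334/365 = $4,018.9808
31 Mar – 30 Apr 2023: 31 days at 2.85% → $244,000 × 2.85% × 31/365 = $590.6137
Total = $4,609.5945

$4,609.59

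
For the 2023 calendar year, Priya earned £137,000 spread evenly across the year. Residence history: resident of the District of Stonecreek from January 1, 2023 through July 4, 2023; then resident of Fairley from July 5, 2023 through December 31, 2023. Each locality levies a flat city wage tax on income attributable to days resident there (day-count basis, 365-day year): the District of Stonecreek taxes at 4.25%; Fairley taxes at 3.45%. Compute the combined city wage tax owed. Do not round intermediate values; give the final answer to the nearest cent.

The District of Stonecreek, January 1 – July 4, 2023: 185 days → £137,000 × 4.25% × 185/365 = £2,951.1301
Fairley, July 5 – December 31, 2023: 180 days → £137,000 × 3.45% × 180/365 = £2,330.8767
Total = £5,282.0068

£5,282.01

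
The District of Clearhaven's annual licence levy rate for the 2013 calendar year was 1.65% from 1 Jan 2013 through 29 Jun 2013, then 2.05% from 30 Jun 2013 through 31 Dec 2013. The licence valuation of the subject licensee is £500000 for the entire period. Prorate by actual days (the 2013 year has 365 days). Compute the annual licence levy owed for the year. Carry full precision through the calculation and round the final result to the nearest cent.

1 Jan – 29 Jun 2013: 180 days at 1.65% → £500000 × 1.65% × 180/365 = £4068.4932
30 Jun – 31 Dec 2013: 185 days at 2.05% → £500000 × 2.05% × 185/365 = £5195.2055
Total = £9263.6986

£9263.70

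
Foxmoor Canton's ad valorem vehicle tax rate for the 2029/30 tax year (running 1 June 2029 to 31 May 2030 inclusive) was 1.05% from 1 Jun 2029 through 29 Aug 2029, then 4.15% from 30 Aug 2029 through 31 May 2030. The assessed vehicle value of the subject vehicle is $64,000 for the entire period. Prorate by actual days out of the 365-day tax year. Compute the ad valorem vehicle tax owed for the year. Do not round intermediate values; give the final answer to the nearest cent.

1 Jun – 29 Aug 2029: 90 days at 1.05% → $64,000 × 1.05% × 90/365 = $165.6986
30 Aug 2029 – 31 May 2030: 275 days at 4.15% → $64,000 × 4.15% × 275/365 = $2,001.0959
Total = $2,166.7945

$2,166.79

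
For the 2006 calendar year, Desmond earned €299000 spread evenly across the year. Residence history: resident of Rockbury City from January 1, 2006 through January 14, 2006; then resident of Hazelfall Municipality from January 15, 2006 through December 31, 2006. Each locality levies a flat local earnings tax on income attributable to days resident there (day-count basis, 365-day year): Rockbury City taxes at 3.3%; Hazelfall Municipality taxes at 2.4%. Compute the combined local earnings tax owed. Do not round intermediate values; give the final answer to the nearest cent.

Rockbury City, January 1 – January 14, 2006: 14 days → €299000 × 3.3% × 14/365 = €378.4603
Hazelfall Municipality, January 15 – December 31, 2006: 351 days → €299000 × 2.4% × 351/365 = €6900.7562
Total = €7279.2164

€7279.22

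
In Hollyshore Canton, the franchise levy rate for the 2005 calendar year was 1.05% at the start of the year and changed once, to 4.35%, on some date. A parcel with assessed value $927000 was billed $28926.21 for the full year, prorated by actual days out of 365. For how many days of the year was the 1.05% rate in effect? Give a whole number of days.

Let d = days at the first rate; then 365 − d days at the second rate.
$927000 × [1.05%·d + 4.35%·(365−d)] / 365 = $28926.21
Solving gives d = 136, so the new rate took effect on May 17, 2005.

136 days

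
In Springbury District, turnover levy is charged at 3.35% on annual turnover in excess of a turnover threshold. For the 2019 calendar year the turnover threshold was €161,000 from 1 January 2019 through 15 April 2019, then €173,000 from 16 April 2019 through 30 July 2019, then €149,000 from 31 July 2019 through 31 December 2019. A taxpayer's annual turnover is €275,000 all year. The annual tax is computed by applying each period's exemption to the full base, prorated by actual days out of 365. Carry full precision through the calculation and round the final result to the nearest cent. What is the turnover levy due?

1 January – 15 April 2019: 105 days, exemption €161,000 → (€275,000 − €161,000) × 3.35% × 105/365 = €1,098.6164
16 April – 30 July 2019: 106 days, exemption €173,000 → (€275,000 − €173,000) × 3.35% × 106/365 = €992.3342
31 July – 31 December 2019: 154 days, exemption €149,000 → (€275,000 − €149,000) × 3.35% × 154/365 = €1,780.9151
Total = €3,871.8658

€3,871.87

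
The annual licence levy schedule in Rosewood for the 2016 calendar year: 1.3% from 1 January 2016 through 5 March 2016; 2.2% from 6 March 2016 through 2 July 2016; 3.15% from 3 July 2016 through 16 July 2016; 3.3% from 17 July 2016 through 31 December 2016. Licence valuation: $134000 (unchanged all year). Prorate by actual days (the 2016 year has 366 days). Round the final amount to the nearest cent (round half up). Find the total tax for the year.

1 January – 5 March 2016: 65 days at 1.3% → $134000 × 1.3% × 65/366 = $309.3716
6 March – 2 July 2016: 119 days at 2.2% → $134000 × 2.2% × 119/366 = $958.5027
3 July – 16 July 2016: 14 days at 3.15% → $134000 × 3.15% × 14/366 = $161.4590
17 July – 31 December 2016: 168 days at 3.3% → $134000 × 3.3% × 168/366 = $2029.7705
Total = $3459.1038

$3459.10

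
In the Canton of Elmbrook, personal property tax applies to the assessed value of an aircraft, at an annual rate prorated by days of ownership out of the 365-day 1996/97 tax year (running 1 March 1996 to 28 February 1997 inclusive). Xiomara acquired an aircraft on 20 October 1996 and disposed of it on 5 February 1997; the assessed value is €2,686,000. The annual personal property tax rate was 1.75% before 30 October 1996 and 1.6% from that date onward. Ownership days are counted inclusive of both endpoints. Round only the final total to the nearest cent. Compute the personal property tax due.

€12,944.31

20 October – 29 October 1996: 10 days at 1.75% → €2,686,000 × 1.75% × 10/365 = €1,287.8082
30 October 1996 – 5 February 1997: 99 days at 1.6% → €2,686,000 × 1.6% × 99/365 = €11,656.5041
Total = €12,944.3123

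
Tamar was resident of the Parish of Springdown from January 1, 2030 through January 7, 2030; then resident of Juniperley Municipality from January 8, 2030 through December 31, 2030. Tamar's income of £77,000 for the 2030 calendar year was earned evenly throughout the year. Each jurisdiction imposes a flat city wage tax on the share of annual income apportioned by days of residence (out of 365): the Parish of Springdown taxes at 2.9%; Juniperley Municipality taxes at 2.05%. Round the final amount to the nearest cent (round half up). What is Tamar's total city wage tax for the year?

The Parish of Springdown, January 1 – January 7, 2030: 7 days → £77,000 × 2.9% × 7/365 = £42.8247
Juniperley Municipality, January 8 – December 31, 2030: 358 days → £77,000 × 2.05% × 358/365 = £1,548.2274
Total = £1,591.0521

£1,591.05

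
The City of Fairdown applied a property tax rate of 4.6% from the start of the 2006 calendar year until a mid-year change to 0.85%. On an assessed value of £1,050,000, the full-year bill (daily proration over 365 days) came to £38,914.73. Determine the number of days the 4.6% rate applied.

278 days

Let d = days at the first rate; then 365 − d days at the second rate.
£1,050,000 × [4.6%·d + 0.85%·(365−d)] / 365 = £38,914.73
Solving gives d = 278, so the new rate took effect on 6 Oct 2006.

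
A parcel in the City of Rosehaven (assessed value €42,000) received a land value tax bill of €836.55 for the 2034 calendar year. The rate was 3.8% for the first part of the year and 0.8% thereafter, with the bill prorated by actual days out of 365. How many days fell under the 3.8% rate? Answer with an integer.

145 days

Let d = days at the first rate; then 365 − d days at the second rate.
€42,000 × [3.8%·d + 0.8%·(365−d)] / 365 = €836.55
Solving gives d = 145, so the new rate took effect on 26 May 2034.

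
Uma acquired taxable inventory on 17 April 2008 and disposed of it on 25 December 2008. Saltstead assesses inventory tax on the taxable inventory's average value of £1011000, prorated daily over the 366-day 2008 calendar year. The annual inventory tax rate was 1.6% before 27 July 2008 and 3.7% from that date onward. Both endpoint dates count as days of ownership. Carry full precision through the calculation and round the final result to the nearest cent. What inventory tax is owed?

£19999.02

17 April – 26 July 2008: 101 days at 1.6% → £1011000 × 1.6% × 101/366 = £4463.8689
27 July – 25 December 2008: 152 days at 3.7% → £1011000 × 3.7% × 152/366 = £15535.1475
Total = £19999.0164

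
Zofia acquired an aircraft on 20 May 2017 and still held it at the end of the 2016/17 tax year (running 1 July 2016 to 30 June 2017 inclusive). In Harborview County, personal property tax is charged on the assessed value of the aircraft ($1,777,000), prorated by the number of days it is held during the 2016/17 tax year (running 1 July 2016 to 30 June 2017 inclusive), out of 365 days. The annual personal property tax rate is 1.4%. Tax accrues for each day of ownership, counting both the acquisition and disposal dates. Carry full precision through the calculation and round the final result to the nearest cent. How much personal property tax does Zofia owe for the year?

Days held (20 May – 30 Jun 2017): 42 out of 365
Tax = $1,777,000 × 1.4% × 42/365 = $2,862.6740

$2,862.67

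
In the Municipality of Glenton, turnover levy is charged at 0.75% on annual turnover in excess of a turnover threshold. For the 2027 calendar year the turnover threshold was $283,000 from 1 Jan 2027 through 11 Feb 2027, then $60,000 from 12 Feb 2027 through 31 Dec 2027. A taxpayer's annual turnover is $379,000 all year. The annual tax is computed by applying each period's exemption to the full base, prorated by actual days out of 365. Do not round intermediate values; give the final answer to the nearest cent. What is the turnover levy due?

$2,200.05

1 Jan – 11 Feb 2027: 42 days, exemption $283,000 → ($379,000 − $283,000) × 0.75% × 42/365 = $82.8493
12 Feb – 31 Dec 2027: 323 days, exemption $60,000 → ($379,000 − $60,000) × 0.75% × 323/365 = $2,117.1986
Total = $2,200.0479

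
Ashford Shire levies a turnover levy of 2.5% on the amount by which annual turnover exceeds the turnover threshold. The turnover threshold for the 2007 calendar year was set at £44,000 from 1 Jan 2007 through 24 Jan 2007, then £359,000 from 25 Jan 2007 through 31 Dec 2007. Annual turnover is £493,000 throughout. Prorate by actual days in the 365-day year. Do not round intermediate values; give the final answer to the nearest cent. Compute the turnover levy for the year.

£3,867.81

1 Jan – 24 Jan 2007: 24 days, exemption £44,000 → (£493,000 − £44,000) × 2.5% × 24/365 = £738.0822
25 Jan – 31 Dec 2007: 341 days, exemption £359,000 → (£493,000 − £359,000) × 2.5% × 341/365 = £3,129.7260
Total = £3,867.8082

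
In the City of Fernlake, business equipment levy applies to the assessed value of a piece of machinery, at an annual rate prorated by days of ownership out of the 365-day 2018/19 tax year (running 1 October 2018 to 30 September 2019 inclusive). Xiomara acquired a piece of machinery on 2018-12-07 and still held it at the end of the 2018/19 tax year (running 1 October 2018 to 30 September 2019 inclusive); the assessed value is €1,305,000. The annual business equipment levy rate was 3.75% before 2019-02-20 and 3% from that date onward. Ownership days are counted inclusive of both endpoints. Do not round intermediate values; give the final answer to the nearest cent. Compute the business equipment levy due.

2018-12-07 to 2019-02-19: 75 days at 3.75% → €1,305,000 × 3.75% × 75/365 = €10,055.6507
2019-02-20 to 2019-09-30: 223 days at 3% → €1,305,000 × 3% × 223/365 = €23,919.0411
Total = €33,974.6918

€33,974.69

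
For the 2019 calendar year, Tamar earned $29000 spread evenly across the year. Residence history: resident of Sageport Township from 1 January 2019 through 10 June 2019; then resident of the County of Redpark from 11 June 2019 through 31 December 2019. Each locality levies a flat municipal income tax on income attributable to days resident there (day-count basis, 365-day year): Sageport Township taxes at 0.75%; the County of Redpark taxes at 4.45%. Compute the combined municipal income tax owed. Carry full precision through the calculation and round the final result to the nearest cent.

$817.20

Sageport Township, 1 January – 10 June 2019: 161 days → $29000 × 0.75% × 161/365 = $95.9384
The County of Redpark, 11 June – 31 December 2019: 204 days → $29000 × 4.45% × 204/365 = $721.2658
Total = $817.2041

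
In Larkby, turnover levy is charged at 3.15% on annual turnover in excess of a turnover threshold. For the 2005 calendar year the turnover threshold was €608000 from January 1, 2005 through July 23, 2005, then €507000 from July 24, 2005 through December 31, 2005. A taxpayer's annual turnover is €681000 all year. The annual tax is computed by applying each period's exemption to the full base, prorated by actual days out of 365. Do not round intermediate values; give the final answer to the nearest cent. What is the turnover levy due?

January 1 – July 23, 2005: 204 days, exemption €608000 → (€681000 − €608000) × 3.15% × 204/365 = €1285.2000
July 24 – December 31, 2005: 161 days, exemption €507000 → (€681000 − €507000) × 3.15% × 161/365 = €2417.6466
Total = €3702.8466

€3702.85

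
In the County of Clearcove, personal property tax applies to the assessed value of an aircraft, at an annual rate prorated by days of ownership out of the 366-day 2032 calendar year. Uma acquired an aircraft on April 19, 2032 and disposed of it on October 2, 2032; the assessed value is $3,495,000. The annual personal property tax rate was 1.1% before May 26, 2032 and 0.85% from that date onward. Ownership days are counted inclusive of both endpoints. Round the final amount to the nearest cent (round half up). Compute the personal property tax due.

$14,438.36

April 19 – May 25, 2032: 37 days at 1.1% → $3,495,000 × 1.1% × 37/366 = $3,886.5164
May 26 – October 2, 2032: 130 days at 0.85% → $3,495,000 × 0.85% × 130/366 = $10,551.8443
Total = $14,438.3607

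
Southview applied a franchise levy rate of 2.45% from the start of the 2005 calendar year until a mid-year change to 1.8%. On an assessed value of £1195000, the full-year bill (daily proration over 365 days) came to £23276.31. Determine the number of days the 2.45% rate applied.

83 days

Let d = days at the first rate; then 365 − d days at the second rate.
£1195000 × [2.45%·d + 1.8%·(365−d)] / 365 = £23276.31
Solving gives d = 83, so the new rate took effect on March 25, 2005.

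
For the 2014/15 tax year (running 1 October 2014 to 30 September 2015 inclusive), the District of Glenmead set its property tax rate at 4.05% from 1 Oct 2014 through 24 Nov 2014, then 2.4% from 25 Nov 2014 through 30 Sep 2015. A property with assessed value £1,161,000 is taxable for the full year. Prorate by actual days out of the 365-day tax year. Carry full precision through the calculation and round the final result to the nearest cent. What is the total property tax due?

1 Oct – 24 Nov 2014: 55 days at 4.05% → £1,161,000 × 4.05% × 55/365 = £7,085.2808
25 Nov 2014 – 30 Sep 2015: 310 days at 2.4% → £1,161,000 × 2.4% × 310/365 = £23,665.3151
Total = £30,750.5959

£30,750.60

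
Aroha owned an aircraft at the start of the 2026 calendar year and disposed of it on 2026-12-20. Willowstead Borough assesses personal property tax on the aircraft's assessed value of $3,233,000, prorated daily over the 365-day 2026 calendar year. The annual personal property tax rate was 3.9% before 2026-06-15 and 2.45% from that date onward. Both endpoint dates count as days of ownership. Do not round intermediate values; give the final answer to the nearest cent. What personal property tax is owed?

2026-01-01 to 2026-06-14: 165 days at 3.9% → $3,233,000 × 3.9% × 165/365 = $56,998.2329
2026-06-15 to 2026-12-20: 189 days at 2.45% → $3,233,000 × 2.45% × 189/365 = $41,014.8123
Total = $98,013.0452

$98,013.05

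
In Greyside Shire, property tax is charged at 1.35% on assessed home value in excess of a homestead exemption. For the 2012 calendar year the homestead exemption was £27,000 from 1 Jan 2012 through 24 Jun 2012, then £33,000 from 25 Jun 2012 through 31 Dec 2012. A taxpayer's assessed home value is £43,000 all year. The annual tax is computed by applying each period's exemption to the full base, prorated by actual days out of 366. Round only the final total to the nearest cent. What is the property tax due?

£173.95

1 Jan – 24 Jun 2012: 176 days, exemption £27,000 → (£43,000 − £27,000) × 1.35% × 176/366 = £103.8689
25 Jun – 31 Dec 2012: 190 days, exemption £33,000 → (£43,000 − £33,000) × 1.35% × 190/366 = £70.0820
Total = £173.9508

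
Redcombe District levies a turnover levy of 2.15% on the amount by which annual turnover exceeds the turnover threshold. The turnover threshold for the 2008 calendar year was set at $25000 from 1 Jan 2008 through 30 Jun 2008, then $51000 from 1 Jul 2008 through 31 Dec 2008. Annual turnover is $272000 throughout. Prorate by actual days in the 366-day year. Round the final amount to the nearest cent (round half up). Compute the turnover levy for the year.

$5029.47

1 Jan – 30 Jun 2008: 182 days, exemption $25000 → ($272000 − $25000) × 2.15% × 182/366 = $2640.7404
1 Jul – 31 Dec 2008: 184 days, exemption $51000 → ($272000 − $51000) × 2.15% × 184/366 = $2388.7322
Total = $5029.4727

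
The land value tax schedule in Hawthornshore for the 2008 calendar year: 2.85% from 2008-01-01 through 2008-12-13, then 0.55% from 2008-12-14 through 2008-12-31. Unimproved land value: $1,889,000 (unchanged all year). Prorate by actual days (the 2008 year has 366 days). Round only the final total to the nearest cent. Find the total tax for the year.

2008-01-01 to 2008-12-13: 348 days at 2.85% → $1,889,000 × 2.85% × 348/366 = $51,188.8033
2008-12-14 to 2008-12-31: 18 days at 0.55% → $1,889,000 × 0.55% × 18/366 = $510.9590
Total = $51,699.7623

$51,699.76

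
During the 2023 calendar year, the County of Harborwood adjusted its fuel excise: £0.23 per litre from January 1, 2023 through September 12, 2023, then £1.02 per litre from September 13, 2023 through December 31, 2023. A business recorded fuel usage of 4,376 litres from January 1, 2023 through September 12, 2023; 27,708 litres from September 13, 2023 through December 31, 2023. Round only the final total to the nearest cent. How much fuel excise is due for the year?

January 1 – September 12, 2023: 4,376 litres at £0.23/litre → £1,006.48
September 13 – December 31, 2023: 27,708 litres at £1.02/litre → £28,262.16

£29,268.64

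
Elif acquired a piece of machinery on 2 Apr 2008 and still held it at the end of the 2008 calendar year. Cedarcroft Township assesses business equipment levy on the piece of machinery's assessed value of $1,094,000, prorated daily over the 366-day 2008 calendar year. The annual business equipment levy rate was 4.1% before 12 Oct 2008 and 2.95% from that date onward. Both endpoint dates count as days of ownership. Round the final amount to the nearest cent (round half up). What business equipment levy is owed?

2 Apr – 11 Oct 2008: 193 days at 4.1% → $1,094,000 × 4.1% × 193/366 = $23,652.5191
12 Oct – 31 Dec 2008: 81 days at 2.95% → $1,094,000 × 2.95% × 81/366 = $7,142.3852
Total = $30,794.9044

$30,794.90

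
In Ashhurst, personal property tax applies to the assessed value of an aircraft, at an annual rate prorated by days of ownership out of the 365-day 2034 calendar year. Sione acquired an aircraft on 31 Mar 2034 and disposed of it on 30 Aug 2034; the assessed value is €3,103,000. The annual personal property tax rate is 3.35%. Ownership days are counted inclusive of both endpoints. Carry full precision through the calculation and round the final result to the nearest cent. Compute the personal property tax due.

Days held (31 Mar – 30 Aug 2034): 153 out of 365
Tax = €3,103,000 × 3.35% × 153/365 = €43,573.7712

€43,573.77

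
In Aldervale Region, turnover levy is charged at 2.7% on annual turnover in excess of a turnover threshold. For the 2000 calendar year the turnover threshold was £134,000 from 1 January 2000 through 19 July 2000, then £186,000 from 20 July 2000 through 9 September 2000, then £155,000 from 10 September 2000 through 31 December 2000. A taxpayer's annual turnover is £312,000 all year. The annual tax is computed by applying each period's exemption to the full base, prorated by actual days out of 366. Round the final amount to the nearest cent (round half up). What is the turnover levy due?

£4,431.47

1 January – 19 July 2000: 201 days, exemption £134,000 → (£312,000 − £134,000) × 2.7% × 201/366 = £2,639.3607
20 July – 9 September 2000: 52 days, exemption £186,000 → (£312,000 − £186,000) × 2.7% × 52/366 = £483.3443
10 September – 31 December 2000: 113 days, exemption £155,000 → (£312,000 − £155,000) × 2.7% × 113/366 = £1,308.7623
Total = £4,431.4672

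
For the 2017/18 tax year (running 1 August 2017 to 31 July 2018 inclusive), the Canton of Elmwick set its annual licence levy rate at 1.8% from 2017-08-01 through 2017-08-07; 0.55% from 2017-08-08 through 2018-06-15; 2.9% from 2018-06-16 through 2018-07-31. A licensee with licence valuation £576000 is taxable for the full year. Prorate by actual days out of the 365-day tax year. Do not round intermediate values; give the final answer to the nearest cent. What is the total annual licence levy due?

£5011.99

2017-08-01 to 2017-08-07: 7 days at 1.8% → £576000 × 1.8% × 7/365 = £198.8384
2017-08-08 to 2018-06-15: 312 days at 0.55% → £576000 × 0.55% × 312/365 = £2707.9890
2018-06-16 to 2018-07-31: 46 days at 2.9% → £576000 × 2.9% × 46/365 = £2105.1616
Total = £5011.9890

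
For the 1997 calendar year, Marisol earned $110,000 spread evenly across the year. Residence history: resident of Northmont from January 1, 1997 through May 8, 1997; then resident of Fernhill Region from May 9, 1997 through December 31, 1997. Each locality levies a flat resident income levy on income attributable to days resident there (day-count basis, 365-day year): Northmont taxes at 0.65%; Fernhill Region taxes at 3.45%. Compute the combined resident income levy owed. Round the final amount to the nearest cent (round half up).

$2,714.89

Northmont, January 1 – May 8, 1997: 128 days → $110,000 × 0.65% × 128/365 = $250.7397
Fernhill Region, May 9 – December 31, 1997: 237 days → $110,000 × 3.45% × 237/365 = $2,464.1507
Total = $2,714.8904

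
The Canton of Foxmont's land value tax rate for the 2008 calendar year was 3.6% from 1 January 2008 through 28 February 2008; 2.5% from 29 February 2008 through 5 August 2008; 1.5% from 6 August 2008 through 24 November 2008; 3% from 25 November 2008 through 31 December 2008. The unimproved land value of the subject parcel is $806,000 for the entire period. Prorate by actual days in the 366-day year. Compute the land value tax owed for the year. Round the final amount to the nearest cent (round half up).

1 January – 28 February 2008: 59 days at 3.6% → $806,000 × 3.6% × 59/366 = $4,677.4426
29 February – 5 August 2008: 159 days at 2.5% → $806,000 × 2.5% × 159/366 = $8,753.6885
6 August – 24 November 2008: 111 days at 1.5% → $806,000 × 1.5% × 111/366 = $3,666.6393
25 November – 31 December 2008: 37 days at 3% → $806,000 × 3% × 37/366 = $2,444.4262
Total = $19,542.1967

$19,542.20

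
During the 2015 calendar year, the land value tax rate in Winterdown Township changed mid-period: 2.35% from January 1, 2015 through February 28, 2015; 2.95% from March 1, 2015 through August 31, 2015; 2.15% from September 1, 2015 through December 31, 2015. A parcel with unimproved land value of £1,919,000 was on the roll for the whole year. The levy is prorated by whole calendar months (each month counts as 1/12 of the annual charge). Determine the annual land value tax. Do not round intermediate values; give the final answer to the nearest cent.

£49,574.17

January 1 – February 28, 2015: 2 months at 2.35% → £1,919,000 × 2.35% × 2/12 = £7,516.0833
March 1 – August 31, 2015: 6 months at 2.95% → £1,919,000 × 2.95% × 6/12 = £28,305.2500
September 1 – December 31, 2015: 4 months at 2.15% → £1,919,000 × 2.15% × 4/12 = £13,752.8333
Total = £49,574.1667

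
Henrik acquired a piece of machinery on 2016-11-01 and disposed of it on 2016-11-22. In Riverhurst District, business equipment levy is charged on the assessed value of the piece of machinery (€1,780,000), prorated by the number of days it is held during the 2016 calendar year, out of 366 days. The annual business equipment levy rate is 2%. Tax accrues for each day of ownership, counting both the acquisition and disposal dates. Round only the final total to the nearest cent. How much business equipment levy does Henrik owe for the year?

€2,139.89

Days held (2016-11-01 to 2016-11-22): 22 out of 366
Tax = €1,780,000 × 2% × 22/366 = €2,139.8907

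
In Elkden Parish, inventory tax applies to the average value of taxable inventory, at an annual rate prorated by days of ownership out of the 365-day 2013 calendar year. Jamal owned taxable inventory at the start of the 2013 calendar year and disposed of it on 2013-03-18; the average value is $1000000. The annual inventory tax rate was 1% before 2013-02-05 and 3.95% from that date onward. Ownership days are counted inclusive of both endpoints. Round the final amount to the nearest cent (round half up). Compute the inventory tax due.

2013-01-01 to 2013-02-04: 35 days at 1% → $1000000 × 1% × 35/365 = $958.9041
2013-02-05 to 2013-03-18: 42 days at 3.95% → $1000000 × 3.95% × 42/365 = $4545.2055
Total = $5504.1096

$5504.11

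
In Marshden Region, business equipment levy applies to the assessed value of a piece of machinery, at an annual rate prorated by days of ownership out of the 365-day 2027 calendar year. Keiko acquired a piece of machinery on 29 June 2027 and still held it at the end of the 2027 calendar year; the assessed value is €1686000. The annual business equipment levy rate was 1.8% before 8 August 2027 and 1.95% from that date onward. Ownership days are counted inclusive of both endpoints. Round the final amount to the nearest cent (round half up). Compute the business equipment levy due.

29 June – 7 August 2027: 40 days at 1.8% → €1686000 × 1.8% × 40/365 = €3325.8082
8 August – 31 December 2027: 146 days at 1.95% → €1686000 × 1.95% × 146/365 = €13150.8000
Total = €16476.6082

€16476.61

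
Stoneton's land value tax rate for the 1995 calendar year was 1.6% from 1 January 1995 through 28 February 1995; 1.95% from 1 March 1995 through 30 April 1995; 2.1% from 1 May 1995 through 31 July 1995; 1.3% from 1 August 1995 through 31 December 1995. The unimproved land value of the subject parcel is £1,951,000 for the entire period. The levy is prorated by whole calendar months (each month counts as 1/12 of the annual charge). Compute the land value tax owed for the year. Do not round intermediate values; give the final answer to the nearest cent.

£32,354.08

1 January – 28 February 1995: 2 months at 1.6% → £1,951,000 × 1.6% × 2/12 = £5,202.6667
1 March – 30 April 1995: 2 months at 1.95% → £1,951,000 × 1.95% × 2/12 = £6,340.7500
1 May – 31 July 1995: 3 months at 2.1% → £1,951,000 × 2.1% × 3/12 = £10,242.7500
1 August – 31 December 1995: 5 months at 1.3% → £1,951,000 × 1.3% × 5/12 = £10,567.9167
Total = £32,354.0833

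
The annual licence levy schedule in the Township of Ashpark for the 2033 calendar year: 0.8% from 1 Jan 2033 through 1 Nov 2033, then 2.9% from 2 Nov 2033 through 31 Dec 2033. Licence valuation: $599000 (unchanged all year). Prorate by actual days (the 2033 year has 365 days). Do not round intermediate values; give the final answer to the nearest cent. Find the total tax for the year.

$6859.78

1 Jan – 1 Nov 2033: 305 days at 0.8% → $599000 × 0.8% × 305/365 = $4004.2740
2 Nov – 31 Dec 2033: 60 days at 2.9% → $599000 × 2.9% × 60/365 = $2855.5068
Total = $6859.7808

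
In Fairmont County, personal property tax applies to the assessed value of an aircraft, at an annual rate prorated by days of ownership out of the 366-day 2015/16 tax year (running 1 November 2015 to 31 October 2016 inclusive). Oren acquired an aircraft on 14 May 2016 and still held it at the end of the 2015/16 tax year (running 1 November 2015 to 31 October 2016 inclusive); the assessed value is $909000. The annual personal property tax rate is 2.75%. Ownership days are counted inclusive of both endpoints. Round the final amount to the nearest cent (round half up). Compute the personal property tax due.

$11679.16

Days held (14 May – 31 October 2016): 171 out of 366
Tax = $909000 × 2.75% × 171/366 = $11679.1598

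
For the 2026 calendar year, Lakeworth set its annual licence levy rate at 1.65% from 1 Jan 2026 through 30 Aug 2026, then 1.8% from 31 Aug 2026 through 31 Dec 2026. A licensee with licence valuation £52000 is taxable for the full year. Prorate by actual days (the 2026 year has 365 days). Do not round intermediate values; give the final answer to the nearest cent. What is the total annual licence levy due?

1 Jan – 30 Aug 2026: 242 days at 1.65% → £52000 × 1.65% × 242/365 = £568.8658
31 Aug – 31 Dec 2026: 123 days at 1.8% → £52000 × 1.8% × 123/365 = £315.4192
Total = £884.2849

£884.28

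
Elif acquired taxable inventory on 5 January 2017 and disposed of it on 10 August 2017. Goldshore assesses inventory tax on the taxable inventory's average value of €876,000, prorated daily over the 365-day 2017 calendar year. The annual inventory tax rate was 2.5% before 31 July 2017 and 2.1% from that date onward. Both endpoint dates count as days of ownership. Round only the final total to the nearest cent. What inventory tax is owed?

5 January – 30 July 2017: 207 days at 2.5% → €876,000 × 2.5% × 207/365 = €12,420.0000
31 July – 10 August 2017: 11 days at 2.1% → €876,000 × 2.1% × 11/365 = €554.4000
Total = €12,974.4000

€12,974.40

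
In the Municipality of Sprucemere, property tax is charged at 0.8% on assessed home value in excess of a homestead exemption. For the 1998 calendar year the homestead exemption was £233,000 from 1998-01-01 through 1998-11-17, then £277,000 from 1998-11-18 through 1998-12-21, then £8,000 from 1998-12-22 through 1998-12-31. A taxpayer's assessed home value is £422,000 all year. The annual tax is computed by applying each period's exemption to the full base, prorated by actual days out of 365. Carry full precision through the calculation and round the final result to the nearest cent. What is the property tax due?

£1,528.53

1998-01-01 to 1998-11-17: 321 days, exemption £233,000 → (£422,000 − £233,000) × 0.8% × 321/365 = £1,329.7315
1998-11-18 to 1998-12-21: 34 days, exemption £277,000 → (£422,000 − £277,000) × 0.8% × 34/365 = £108.0548
1998-12-22 to 1998-12-31: 10 days, exemption £8,000 → (£422,000 − £8,000) × 0.8% × 10/365 = £90.7397
Total = £1,528.5260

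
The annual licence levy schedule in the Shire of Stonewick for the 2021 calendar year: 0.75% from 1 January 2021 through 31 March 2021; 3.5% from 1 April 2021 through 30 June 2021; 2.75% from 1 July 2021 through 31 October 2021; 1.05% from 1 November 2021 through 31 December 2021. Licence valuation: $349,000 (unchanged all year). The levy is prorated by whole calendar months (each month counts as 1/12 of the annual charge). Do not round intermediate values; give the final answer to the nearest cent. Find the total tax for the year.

$7,518.04

1 January – 31 March 2021: 3 months at 0.75% → $349,000 × 0.75% × 3/12 = $654.3750
1 April – 30 June 2021: 3 months at 3.5% → $349,000 × 3.5% × 3/12 = $3,053.7500
1 July – 31 October 2021: 4 months at 2.75% → $349,000 × 2.75% × 4/12 = $3,199.1667
1 November – 31 December 2021: 2 months at 1.05% → $349,000 × 1.05% × 2/12 = $610.7500
Total = $7,518.0417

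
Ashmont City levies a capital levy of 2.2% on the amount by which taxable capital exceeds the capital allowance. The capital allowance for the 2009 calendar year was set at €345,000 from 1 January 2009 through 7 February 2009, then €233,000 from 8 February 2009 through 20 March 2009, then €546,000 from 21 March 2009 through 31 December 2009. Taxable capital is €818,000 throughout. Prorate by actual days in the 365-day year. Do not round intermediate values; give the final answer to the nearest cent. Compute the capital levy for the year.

1 January – 7 February 2009: 38 days, exemption €345,000 → (€818,000 − €345,000) × 2.2% × 38/365 = €1,083.3644
8 February – 20 March 2009: 41 days, exemption €233,000 → (€818,000 − €233,000) × 2.2% × 41/365 = €1,445.6712
21 March – 31 December 2009: 286 days, exemption €546,000 → (€818,000 − €546,000) × 2.2% × 286/365 = €4,688.8329
Total = €7,217.8685

€7,217.87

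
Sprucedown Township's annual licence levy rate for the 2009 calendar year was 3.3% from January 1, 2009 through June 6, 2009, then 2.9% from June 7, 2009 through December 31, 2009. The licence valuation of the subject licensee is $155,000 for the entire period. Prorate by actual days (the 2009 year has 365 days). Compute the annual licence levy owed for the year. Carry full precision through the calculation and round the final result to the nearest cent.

$4,761.68

January 1 – June 6, 2009: 157 days at 3.3% → $155,000 × 3.3% × 157/365 = $2,200.1507
June 7 – December 31, 2009: 208 days at 2.9% → $155,000 × 2.9% × 208/365 = $2,561.5342
Total = $4,761.6849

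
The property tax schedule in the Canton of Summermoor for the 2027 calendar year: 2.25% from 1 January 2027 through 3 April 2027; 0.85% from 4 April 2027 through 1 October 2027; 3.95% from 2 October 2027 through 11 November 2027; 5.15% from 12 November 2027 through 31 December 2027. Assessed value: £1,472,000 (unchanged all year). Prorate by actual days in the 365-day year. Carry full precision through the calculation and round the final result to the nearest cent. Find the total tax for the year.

1 January – 3 April 2027: 93 days at 2.25% → £1,472,000 × 2.25% × 93/365 = £8,438.7945
4 April – 1 October 2027: 181 days at 0.85% → £1,472,000 × 0.85% × 181/365 = £6,204.5808
2 October – 11 November 2027: 41 days at 3.95% → £1,472,000 × 3.95% × 41/365 = £6,531.2438
12 November – 31 December 2027: 50 days at 5.15% → £1,472,000 × 5.15% × 50/365 = £10,384.6575
Total = £31,559.2767

£31,559.28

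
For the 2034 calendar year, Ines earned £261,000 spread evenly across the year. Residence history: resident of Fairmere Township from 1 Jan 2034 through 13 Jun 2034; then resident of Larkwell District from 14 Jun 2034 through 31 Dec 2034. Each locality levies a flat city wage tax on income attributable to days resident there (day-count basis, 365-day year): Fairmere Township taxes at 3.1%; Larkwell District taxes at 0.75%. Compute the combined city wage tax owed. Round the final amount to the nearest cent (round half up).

£4,713.37

Fairmere Township, 1 Jan – 13 Jun 2034: 164 days → £261,000 × 3.1% × 164/365 = £3,635.4082
Larkwell District, 14 Jun – 31 Dec 2034: 201 days → £261,000 × 0.75% × 201/365 = £1,077.9658
Total = £4,713.3740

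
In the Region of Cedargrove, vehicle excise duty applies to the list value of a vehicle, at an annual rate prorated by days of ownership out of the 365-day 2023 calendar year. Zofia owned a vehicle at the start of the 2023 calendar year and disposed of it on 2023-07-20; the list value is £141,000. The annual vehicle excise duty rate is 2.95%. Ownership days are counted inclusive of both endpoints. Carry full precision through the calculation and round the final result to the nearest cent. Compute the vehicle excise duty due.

Days held (2023-01-01 to 2023-07-20): 201 out of 365
Tax = £141,000 × 2.95% × 201/365 = £2,290.5740

£2,290.57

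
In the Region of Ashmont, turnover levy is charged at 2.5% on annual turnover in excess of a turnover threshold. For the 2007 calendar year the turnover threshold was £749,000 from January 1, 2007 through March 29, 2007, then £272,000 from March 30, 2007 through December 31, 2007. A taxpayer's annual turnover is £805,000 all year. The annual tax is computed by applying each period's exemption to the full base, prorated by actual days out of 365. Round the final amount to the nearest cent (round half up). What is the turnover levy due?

£10,449.93

January 1 – March 29, 2007: 88 days, exemption £749,000 → (£805,000 − £749,000) × 2.5% × 88/365 = £337.5342
March 30 – December 31, 2007: 277 days, exemption £272,000 → (£805,000 − £272,000) × 2.5% × 277/365 = £10,112.3973
Total = £10,449.9315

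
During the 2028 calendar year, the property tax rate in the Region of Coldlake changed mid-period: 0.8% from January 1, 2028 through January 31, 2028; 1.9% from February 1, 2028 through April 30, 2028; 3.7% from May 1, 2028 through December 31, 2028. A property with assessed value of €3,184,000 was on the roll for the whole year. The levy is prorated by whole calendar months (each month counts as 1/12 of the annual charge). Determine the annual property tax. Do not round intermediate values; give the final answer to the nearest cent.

€95,785.33

January 1 – January 31, 2028: 1 month at 0.8% → €3,184,000 × 0.8% × 1/12 = €2,122.6667
February 1 – April 30, 2028: 3 months at 1.9% → €3,184,000 × 1.9% × 3/12 = €15,124.0000
May 1 – December 31, 2028: 8 months at 3.7% → €3,184,000 × 3.7% × 8/12 = €78,538.6667
Total = €95,785.3333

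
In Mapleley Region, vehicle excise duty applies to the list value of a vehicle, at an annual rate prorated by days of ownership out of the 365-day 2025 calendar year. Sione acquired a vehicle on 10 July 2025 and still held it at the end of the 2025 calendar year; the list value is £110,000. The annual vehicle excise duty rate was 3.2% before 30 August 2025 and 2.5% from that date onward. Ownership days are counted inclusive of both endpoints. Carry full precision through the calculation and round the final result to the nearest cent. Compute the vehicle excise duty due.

10 July – 29 August 2025: 51 days at 3.2% → £110,000 × 3.2% × 51/365 = £491.8356
30 August – 31 December 2025: 124 days at 2.5% → £110,000 × 2.5% × 124/365 = £934.2466
Total = £1,426.0822

£1,426.08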